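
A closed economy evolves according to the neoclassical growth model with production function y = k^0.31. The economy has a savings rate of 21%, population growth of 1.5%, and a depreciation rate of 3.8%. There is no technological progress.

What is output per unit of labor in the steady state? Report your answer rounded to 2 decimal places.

Steady state requires s·f(k) = (n + δ)·k, i.e. s·k^α = (n + δ)·k.
Dividing both sides by k: k^(1−α) = s / (n + δ).
k^0.69 = 0.21 / (0.015 + 0.038) = 0.21 / 0.053 = 3.9623
k* = 3.9623^(1/0.69) ≈ 7.3551
y* = (k*)^α = 7.3551^0.31 ≈ 1.8563

y* = 1.86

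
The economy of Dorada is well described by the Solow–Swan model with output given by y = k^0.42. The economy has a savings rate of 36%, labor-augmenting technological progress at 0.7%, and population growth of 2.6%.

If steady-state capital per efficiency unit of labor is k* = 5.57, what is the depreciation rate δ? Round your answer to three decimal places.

At the steady state, Δk = 0, so s·k^α = (n + g + δ)·k.
So s / (n + g + δ) = (k*)^(1−α) = 5.57^0.58 = 2.7077.
Therefore n + g + δ = s / 2.7077 = 0.36 / 2.7077 = 0.1330, so δ = 0.1330 − 0.033 = 0.1000.

δ ≈ 0.100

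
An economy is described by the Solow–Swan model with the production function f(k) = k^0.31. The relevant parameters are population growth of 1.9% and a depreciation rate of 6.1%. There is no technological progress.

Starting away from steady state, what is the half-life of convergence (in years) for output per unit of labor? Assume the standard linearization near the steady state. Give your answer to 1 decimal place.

half-life ≈ 12.6 years

Near the steady state the convergence rate is λ = (1 − α)(n + δ).
λ = (1 − 0.31) × 0.080 = 0.69 × 0.080 = 0.0552
Half-life = ln 2 / λ = 0.6931 / 0.0552 ≈ 12.56 years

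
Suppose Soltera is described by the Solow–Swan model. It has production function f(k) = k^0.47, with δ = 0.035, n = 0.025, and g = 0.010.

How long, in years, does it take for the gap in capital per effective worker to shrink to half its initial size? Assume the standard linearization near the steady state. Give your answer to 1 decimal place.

about 18.7 years

Near the steady state the convergence rate is λ = (1 − α)(n + g + δ).
λ = (1 − 0.47) × 0.070 = 0.53 × 0.070 = 0.0371
Half-life = ln 2 / λ = 0.6931 / 0.0371 ≈ 18.68 years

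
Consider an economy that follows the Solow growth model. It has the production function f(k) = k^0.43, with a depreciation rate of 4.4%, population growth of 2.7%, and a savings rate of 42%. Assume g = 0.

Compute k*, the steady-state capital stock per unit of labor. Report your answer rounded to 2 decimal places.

k* = 22.61

Steady state requires s·f(k) = (n + δ)·k, i.e. s·k^α = (n + δ)·k.
Rearranging, k^(1−α) = s / (n + δ).
k^0.57 = 0.42 / (0.027 + 0.044) = 0.42 / 0.071 = 5.9155
k* = 5.9155^(1/0.57) ≈ 22.6137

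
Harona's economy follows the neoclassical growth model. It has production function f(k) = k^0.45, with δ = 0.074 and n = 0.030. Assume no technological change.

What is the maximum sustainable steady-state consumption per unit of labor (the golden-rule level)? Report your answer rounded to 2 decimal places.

At the golden rule, f'(k) = n + δ, so α·k^(α−1) = n + δ and k_gold = (α/(n + δ))^(1/(1−α)).
k_gold = (0.45/0.104)^(1/0.55) = 4.3269^1.8182 ≈ 14.3449
c_gold = f(k_gold) − (n + δ)·k_gold = 3.3152 − 0.104×14.3449 ≈ 1.8233

c_gold ≈ 1.82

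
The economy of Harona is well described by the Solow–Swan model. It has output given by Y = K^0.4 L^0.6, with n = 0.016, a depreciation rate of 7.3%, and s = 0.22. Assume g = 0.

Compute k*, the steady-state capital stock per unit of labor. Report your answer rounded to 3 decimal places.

In steady state, investment equals break-even investment: s·k^α = (n + δ)·k.
Dividing both sides by k: k^(1−α) = s / (n + δ).
k^0.6 = 0.22 / (0.016 + 0.073) = 0.22 / 0.089 = 2.4719
k* = 2.4719^(1/0.6) ≈ 4.5191

k* = 4.519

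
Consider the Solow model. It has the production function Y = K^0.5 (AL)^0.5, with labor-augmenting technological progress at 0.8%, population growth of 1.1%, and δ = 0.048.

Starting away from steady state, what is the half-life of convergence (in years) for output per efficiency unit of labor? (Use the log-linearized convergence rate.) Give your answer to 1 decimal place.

Near the steady state the convergence rate is λ = (1 − α)(n + g + δ).
λ = (1 − 0.5) × 0.067 = 0.5 × 0.067 = 0.0335
Half-life = ln 2 / λ = 0.6931 / 0.0335 ≈ 20.69 years

half-life ≈ 20.7 years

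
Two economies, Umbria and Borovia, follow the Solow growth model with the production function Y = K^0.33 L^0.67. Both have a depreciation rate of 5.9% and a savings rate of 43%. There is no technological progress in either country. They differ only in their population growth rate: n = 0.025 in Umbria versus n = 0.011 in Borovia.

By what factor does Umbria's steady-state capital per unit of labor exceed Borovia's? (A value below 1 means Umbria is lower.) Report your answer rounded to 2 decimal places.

ratio ≈ 0.76

Steady-state k* = [s/(n + δ)]^(1/(1−α)), so the ratio is [ (s_U/(n + δ)_U) / (s_B/(n + δ)_B) ]^1.4925.
s_U/(n + δ)_U = 0.43/0.084 = 5.1190; s_B/(n + δ)_B = 0.43/0.070 = 6.1429.
Ratio = (5.1190/6.1429)^1.4925 = 0.8333^1.4925 ≈ 0.7617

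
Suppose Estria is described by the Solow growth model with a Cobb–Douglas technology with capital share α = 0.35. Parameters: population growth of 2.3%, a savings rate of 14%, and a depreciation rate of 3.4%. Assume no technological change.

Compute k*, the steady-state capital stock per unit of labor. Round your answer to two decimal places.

Steady state requires s·f(k) = (n + δ)·k, i.e. s·k^α = (n + δ)·k.
Dividing both sides by k: k^(1−α) = s / (n + δ).
k^0.65 = 0.14 / (0.023 + 0.034) = 0.14 / 0.057 = 2.4561
k* = 2.4561^(1/0.65) ≈ 3.9845

k* = 3.98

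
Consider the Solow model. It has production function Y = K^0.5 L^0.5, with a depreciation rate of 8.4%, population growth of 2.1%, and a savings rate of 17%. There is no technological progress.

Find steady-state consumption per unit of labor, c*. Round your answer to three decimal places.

Steady state requires s·f(k) = (n + δ)·k, i.e. s·k^α = (n + δ)·k.
Dividing both sides by k: k^(1−α) = s / (n + δ).
k^0.5 = 0.17 / (0.021 + 0.084) = 0.17 / 0.105 = 1.6190
k* = 1.6190^(1/0.5) ≈ 2.6212
y* = (k*)^α = 2.6212^0.5 ≈ 1.6190
c* = (1 − s)·y* = (1 − 0.17) × 1.6190 ≈ 1.3438

c* ≈ 1.344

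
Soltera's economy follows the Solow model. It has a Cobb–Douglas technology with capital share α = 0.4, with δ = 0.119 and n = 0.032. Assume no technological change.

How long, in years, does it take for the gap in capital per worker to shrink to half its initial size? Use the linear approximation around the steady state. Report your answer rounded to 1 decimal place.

about 7.7 years

Near the steady state the convergence rate is λ = (1 − α)(n + δ).
λ = (1 − 0.4) × 0.151 = 0.6 × 0.151 = 0.0906
Half-life = ln 2 / λ = 0.6931 / 0.0906 ≈ 7.65 years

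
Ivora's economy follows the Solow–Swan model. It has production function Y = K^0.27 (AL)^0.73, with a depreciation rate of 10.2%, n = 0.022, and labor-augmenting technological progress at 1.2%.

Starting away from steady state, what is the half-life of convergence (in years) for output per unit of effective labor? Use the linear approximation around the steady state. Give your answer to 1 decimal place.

half-life ≈ 7.0 years

Near the steady state the convergence rate is λ = (1 − α)(n + g + δ).
λ = (1 − 0.27) × 0.136 = 0.73 × 0.136 = 0.09928
Half-life = ln 2 / λ = 0.6931 / 0.09928 ≈ 6.98 years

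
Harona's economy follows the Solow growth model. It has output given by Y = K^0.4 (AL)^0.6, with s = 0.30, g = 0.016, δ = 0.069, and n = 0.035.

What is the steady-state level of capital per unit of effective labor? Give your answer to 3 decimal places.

At the steady state, Δk = 0, so s·k^α = (n + g + δ)·k.
Dividing both sides by k: k^(1−α) = s / (n + g + δ).
k^0.6 = 0.30 / (0.035 + 0.016 + 0.069) = 0.30 / 0.120 = 2.5000
k* = 2.5000^(1/0.6) ≈ 4.6050

k* = 4.605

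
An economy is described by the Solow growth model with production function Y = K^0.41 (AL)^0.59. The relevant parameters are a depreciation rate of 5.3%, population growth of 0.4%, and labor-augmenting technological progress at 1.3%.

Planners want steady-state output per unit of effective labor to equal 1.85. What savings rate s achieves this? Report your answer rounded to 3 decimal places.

s ≈ 0.170

In steady state, investment equals break-even investment: s·k^α = (n + g + δ)·k.
Since y* = [s/(n + g + δ)]^(α/(1−α)), we have s/(n + g + δ) = (y*)^((1−α)/α) = 1.85^1.439 = 2.4236.
Therefore s = 2.4236 × (n + g + δ) = 2.4236 × 0.070 = 0.1697.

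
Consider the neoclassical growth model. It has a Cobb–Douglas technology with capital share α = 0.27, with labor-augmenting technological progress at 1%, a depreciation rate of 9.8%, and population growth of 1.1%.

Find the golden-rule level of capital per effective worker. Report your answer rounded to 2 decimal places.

k_gold ≈ 3.07

The golden rule sets f'(k) = n + g + δ, i.e. α·k^(α−1) = n + g + δ.
So k^(1−α) = α / (n + g + δ) = 0.27 / 0.119 = 2.2689.
k_gold = 2.2689^(1/0.73) ≈ 3.0720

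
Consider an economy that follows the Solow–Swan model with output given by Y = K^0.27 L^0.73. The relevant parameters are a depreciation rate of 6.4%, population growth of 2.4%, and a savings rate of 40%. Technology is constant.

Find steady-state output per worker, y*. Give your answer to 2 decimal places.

Steady state requires s·f(k) = (n + δ)·k, i.e. s·k^α = (n + δ)·k.
Rearranging, k^(1−α) = s / (n + δ).
k^0.73 = 0.40 / (0.024 + 0.064) = 0.40 / 0.088 = 4.5455
k* = 4.5455^(1/0.73) ≈ 7.9579
y* = (k*)^α = 7.9579^0.27 ≈ 1.7507

y* ≈ 1.75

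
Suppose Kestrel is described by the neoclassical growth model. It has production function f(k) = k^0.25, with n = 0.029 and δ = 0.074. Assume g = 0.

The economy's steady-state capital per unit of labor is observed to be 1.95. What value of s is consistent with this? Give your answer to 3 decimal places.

s ≈ 0.170

Steady state requires s·f(k) = (n + δ)·k, i.e. s·k^α = (n + δ)·k.
So s / (n + δ) = (k*)^(1−α) = 1.95^0.75 = 1.6502.
Therefore s = 1.6502 × (n + δ) = 1.6502 × 0.103 = 0.1700.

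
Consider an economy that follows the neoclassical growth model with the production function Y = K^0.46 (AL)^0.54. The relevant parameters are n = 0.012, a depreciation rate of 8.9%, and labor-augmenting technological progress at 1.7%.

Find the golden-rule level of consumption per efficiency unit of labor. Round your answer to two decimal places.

c_gold ≈ 1.72

At the golden rule, f'(k) = n + g + δ, so α·k^(α−1) = n + g + δ and k_gold = (α/(n + g + δ))^(1/(1−α)).
k_gold = (0.46/0.118)^(1/0.54) = 3.8983^1.8519 ≈ 12.4234
c_gold = f(k_gold) − (n + g + δ)·k_gold = 3.1868 − 0.118×12.4234 ≈ 1.7208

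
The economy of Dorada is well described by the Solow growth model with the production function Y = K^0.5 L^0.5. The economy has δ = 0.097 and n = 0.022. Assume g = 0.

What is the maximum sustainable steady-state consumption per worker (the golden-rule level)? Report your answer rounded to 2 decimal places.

At the golden rule, f'(k) = n + δ, so α·k^(α−1) = n + δ and k_gold = (α/(n + δ))^(1/(1−α)).
k_gold = (0.5/0.119)^(1/0.5) = 4.2017^2 ≈ 17.6543
c_gold = f(k_gold) − (n + δ)·k_gold = 4.2017 − 0.119×17.6543 ≈ 2.1008

c_gold ≈ 2.10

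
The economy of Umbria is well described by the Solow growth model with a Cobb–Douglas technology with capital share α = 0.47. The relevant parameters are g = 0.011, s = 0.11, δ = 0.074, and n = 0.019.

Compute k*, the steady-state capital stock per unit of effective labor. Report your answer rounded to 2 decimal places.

In steady state, investment equals break-even investment: s·k^α = (n + g + δ)·k.
Dividing both sides by k: k^(1−α) = s / (n + g + δ).
k^0.53 = 0.11 / (0.019 + 0.011 + 0.074) = 0.11 / 0.104 = 1.0577
k* = 1.0577^(1/0.53) ≈ 1.1116

k* = 1.11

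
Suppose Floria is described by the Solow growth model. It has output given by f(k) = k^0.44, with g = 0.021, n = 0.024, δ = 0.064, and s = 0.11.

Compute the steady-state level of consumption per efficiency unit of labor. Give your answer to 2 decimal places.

Steady state requires s·f(k) = (n + g + δ)·k, i.e. s·k^α = (n + g + δ)·k.
Dividing both sides by k: k^(1−α) = s / (n + g + δ).
k^0.56 = 0.11 / (0.024 + 0.021 + 0.064) = 0.11 / 0.109 = 1.0092
k* = 1.0092^(1/0.56) ≈ 1.0165
y* = (k*)^α = 1.0165^0.44 ≈ 1.0072
c* = (1 − s)·y* = (1 − 0.11) × 1.0072 ≈ 0.8964

c* ≈ 0.90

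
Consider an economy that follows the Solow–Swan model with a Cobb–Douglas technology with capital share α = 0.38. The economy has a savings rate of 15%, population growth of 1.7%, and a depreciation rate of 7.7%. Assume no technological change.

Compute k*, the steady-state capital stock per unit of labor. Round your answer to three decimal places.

k* = 2.125

Steady state requires s·f(k) = (n + δ)·k, i.e. s·k^α = (n + δ)·k.
Dividing both sides by k: k^(1−α) = s / (n + δ).
k^0.62 = 0.15 / (0.017 + 0.077) = 0.15 / 0.094 = 1.5957
k* = 1.5957^(1/0.62) ≈ 2.1249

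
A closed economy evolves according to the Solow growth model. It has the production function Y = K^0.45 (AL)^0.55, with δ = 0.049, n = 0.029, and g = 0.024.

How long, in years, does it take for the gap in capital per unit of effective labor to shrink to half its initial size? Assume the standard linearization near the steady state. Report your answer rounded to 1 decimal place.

Near the steady state the convergence rate is λ = (1 − α)(n + g + δ).
λ = (1 − 0.45) × 0.102 = 0.55 × 0.102 = 0.0561
Half-life = ln 2 / λ = 0.6931 / 0.0561 ≈ 12.35 years

t_½ ≈ 12.4 years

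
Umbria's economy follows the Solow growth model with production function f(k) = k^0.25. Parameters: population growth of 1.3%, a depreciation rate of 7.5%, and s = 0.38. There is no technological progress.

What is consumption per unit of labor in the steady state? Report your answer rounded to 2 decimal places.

Steady state requires s·f(k) = (n + δ)·k, i.e. s·k^α = (n + δ)·k.
Dividing both sides by k: k^(1−α) = s / (n + δ).
k^0.75 = 0.38 / (0.013 + 0.075) = 0.38 / 0.088 = 4.3182
k* = 4.3182^(1/0.75) ≈ 7.0319
y* = (k*)^α = 7.0319^0.25 ≈ 1.6284
c* = (1 − s)·y* = (1 − 0.38) × 1.6284 ≈ 1.0096

c* ≈ 1.01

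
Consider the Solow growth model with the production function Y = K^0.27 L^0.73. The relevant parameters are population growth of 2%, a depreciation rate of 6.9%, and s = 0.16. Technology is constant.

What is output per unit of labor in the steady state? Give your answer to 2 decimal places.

y* = 1.24

Steady state requires s·f(k) = (n + δ)·k, i.e. s·k^α = (n + δ)·k.
Dividing both sides by k: k^(1−α) = s / (n + δ).
k^0.73 = 0.16 / (0.020 + 0.069) = 0.16 / 0.089 = 1.7978
k* = 1.7978^(1/0.73) ≈ 2.2334
y* = (k*)^α = 2.2334^0.27 ≈ 1.2423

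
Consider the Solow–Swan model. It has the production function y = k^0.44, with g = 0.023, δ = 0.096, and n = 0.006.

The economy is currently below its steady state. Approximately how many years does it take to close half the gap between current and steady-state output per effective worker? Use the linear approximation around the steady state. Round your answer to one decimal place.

Near the steady state the convergence rate is λ = (1 − α)(n + g + δ).
λ = (1 − 0.44) × 0.125 = 0.56 × 0.125 = 0.0700
Half-life = ln 2 / λ = 0.6931 / 0.0700 ≈ 9.90 years

half-life ≈ 9.9 years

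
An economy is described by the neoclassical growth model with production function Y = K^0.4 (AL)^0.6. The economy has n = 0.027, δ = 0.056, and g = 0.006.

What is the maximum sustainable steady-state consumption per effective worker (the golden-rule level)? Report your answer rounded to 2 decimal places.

c_gold ≈ 1.63

At the golden rule, f'(k) = n + g + δ, so α·k^(α−1) = n + g + δ and k_gold = (α/(n + g + δ))^(1/(1−α)).
k_gold = (0.4/0.089)^(1/0.6) = 4.4944^1.6667 ≈ 12.2407
c_gold = f(k_gold) − (n + g + δ)·k_gold = 2.7235 − 0.089×12.2407 ≈ 1.6341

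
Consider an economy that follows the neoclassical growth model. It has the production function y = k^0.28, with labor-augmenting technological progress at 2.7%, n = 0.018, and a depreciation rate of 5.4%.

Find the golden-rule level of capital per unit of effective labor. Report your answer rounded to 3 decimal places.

The golden rule sets f'(k) = n + g + δ, i.e. α·k^(α−1) = n + g + δ.
So k^(1−α) = α / (n + g + δ) = 0.28 / 0.099 = 2.8283.
k_gold = 2.8283^(1/0.72) ≈ 4.2376

k_gold ≈ 4.238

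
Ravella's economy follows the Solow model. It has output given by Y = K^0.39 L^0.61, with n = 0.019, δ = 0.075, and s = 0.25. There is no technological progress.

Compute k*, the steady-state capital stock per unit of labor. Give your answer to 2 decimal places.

In steady state, investment equals break-even investment: s·k^α = (n + δ)·k.
Rearranging, k^(1−α) = s / (n + δ).
k^0.61 = 0.25 / (0.019 + 0.075) = 0.25 / 0.094 = 2.6596
k* = 2.6596^(1/0.61) ≈ 4.9707

k* ≈ 4.97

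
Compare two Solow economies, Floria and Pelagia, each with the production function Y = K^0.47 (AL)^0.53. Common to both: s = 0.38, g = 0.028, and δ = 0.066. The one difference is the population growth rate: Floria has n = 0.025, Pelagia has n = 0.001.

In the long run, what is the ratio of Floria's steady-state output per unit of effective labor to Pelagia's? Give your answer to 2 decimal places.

Steady-state y* = [s/(n + g + δ)]^(α/(1−α)), so the ratio is [ (s_F/(n + g + δ)_F) / (s_P/(n + g + δ)_P) ]^0.8868.
s_F/(n + g + δ)_F = 0.38/0.119 = 3.1933; s_P/(n + g + δ)_P = 0.38/0.095 = 4.0000.
Ratio = (3.1933/4.0000)^0.8868 = 0.7983^0.8868 ≈ 0.8189

ratio ≈ 0.82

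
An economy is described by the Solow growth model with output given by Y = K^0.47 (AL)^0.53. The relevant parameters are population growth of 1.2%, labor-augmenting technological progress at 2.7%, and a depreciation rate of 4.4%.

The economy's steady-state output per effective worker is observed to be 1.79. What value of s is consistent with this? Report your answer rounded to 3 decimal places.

s ≈ 0.160

At the steady state, Δk = 0, so s·k^α = (n + g + δ)·k.
Since y* = [s/(n + g + δ)]^(α/(1−α)), we have s/(n + g + δ) = (y*)^((1−α)/α) = 1.79^1.1277 = 1.9282.
Therefore s = 1.9282 × (n + g + δ) = 1.9282 × 0.083 = 0.1600.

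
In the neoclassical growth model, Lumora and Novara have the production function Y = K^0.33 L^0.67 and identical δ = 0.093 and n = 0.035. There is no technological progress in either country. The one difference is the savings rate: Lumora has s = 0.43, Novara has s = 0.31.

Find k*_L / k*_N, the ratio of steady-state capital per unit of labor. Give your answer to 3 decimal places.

k*_L / k*_N ≈ 1.630

Steady-state k* = [s/(n + δ)]^(1/(1−α)), so the ratio is [ (s_L/(n + δ)_L) / (s_N/(n + δ)_N) ]^1.4925.
s_L/(n + δ)_L = 0.43/0.128 = 3.3594; s_N/(n + δ)_N = 0.31/0.128 = 2.4219.
Ratio = (3.3594/2.4219)^1.4925 = 1.3871^1.4925 ≈ 1.6297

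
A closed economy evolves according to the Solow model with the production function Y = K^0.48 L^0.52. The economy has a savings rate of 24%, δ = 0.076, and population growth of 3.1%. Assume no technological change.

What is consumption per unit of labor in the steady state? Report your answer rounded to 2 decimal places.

Steady state requires s·f(k) = (n + δ)·k, i.e. s·k^α = (n + δ)·k.
Rearranging, k^(1−α) = s / (n + δ).
k^0.52 = 0.24 / (0.031 + 0.076) = 0.24 / 0.107 = 2.2430
k* = 2.2430^(1/0.52) ≈ 4.7279
y* = (k*)^α = 4.7279^0.48 ≈ 2.1079
c* = (1 − s)·y* = (1 − 0.24) × 2.1079 ≈ 1.6020

c* ≈ 1.60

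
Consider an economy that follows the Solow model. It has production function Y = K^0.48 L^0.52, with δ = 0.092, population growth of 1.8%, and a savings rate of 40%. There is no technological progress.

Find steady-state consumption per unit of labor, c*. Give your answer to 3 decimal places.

In steady state, investment equals break-even investment: s·k^α = (n + δ)·k.
Dividing both sides by k: k^(1−α) = s / (n + δ).
k^0.52 = 0.40 / (0.018 + 0.092) = 0.40 / 0.110 = 3.6364
k* = 3.6364^(1/0.52) ≈ 11.9733
y* = (k*)^α = 11.9733^0.48 ≈ 3.2926
c* = (1 − s)·y* = (1 − 0.40) × 3.2926 ≈ 1.9756

c* ≈ 1.976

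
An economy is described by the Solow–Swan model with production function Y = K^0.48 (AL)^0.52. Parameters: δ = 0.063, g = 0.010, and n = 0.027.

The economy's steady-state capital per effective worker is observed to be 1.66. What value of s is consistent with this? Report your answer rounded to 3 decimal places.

s ≈ 0.130

At the steady state, Δk = 0, so s·k^α = (n + g + δ)·k.
So s / (n + g + δ) = (k*)^(1−α) = 1.66^0.52 = 1.3015.
Therefore s = 1.3015 × (n + g + δ) = 1.3015 × 0.100 = 0.1302.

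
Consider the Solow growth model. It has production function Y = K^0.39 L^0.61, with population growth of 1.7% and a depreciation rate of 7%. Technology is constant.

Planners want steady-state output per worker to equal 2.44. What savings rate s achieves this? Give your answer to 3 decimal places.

Steady state requires s·f(k) = (n + δ)·k, i.e. s·k^α = (n + δ)·k.
Since y* = [s/(n + δ)]^(α/(1−α)), we have s/(n + δ) = (y*)^((1−α)/α) = 2.44^1.5641 = 4.0357.
Therefore s = 4.0357 × (n + δ) = 4.0357 × 0.087 = 0.3511.

s ≈ 0.351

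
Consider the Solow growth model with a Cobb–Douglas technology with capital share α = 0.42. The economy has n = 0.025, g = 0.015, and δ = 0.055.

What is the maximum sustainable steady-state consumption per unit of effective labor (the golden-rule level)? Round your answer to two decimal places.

At the golden rule, f'(k) = n + g + δ, so α·k^(α−1) = n + g + δ and k_gold = (α/(n + g + δ))^(1/(1−α)).
k_gold = (0.42/0.095)^(1/0.58) = 4.4211^1.7241 ≈ 12.9706
c_gold = f(k_gold) − (n + g + δ)·k_gold = 2.9339 − 0.095×12.9706 ≈ 1.7017

c_gold ≈ 1.70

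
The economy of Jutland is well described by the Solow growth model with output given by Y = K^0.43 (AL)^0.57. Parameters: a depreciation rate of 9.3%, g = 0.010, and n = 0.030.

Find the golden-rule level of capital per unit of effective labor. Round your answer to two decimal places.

k_gold ≈ 7.84

The golden rule sets f'(k) = n + g + δ, i.e. α·k^(α−1) = n + g + δ.
So k^(1−α) = α / (n + g + δ) = 0.43 / 0.133 = 3.2331.
k_gold = 3.2331^(1/0.57) ≈ 7.8355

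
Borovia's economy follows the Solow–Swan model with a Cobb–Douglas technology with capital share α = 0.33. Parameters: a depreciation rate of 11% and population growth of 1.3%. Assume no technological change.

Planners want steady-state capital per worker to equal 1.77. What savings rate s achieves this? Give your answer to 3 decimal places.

In steady state, investment equals break-even investment: s·k^α = (n + δ)·k.
So s / (n + δ) = (k*)^(1−α) = 1.77^0.67 = 1.4660.
Therefore s = 1.4660 × (n + δ) = 1.4660 × 0.123 = 0.1803.

s ≈ 0.180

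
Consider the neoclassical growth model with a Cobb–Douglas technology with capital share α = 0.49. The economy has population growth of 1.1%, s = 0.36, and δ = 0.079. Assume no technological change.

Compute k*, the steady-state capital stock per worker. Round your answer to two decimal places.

At the steady state, Δk = 0, so s·k^α = (n + δ)·k.
Dividing both sides by k: k^(1−α) = s / (n + δ).
k^0.51 = 0.36 / (0.011 + 0.079) = 0.36 / 0.090 = 4.0000
k* = 4.0000^(1/0.51) ≈ 15.1534

k* ≈ 15.15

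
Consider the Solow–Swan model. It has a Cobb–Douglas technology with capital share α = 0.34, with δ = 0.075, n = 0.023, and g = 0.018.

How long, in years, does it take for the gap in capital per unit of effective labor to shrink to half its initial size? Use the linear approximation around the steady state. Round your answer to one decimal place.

about 9.1 years

Near the steady state the convergence rate is λ = (1 − α)(n + g + δ).
λ = (1 − 0.34) × 0.116 = 0.66 × 0.116 = 0.07656
Half-life = ln 2 / λ = 0.6931 / 0.07656 ≈ 9.05 years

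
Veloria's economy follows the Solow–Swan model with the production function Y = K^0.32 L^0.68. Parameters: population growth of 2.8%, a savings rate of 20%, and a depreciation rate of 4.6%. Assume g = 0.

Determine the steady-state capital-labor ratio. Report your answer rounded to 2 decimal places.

In steady state, investment equals break-even investment: s·k^α = (n + δ)·k.
Rearranging, k^(1−α) = s / (n + δ).
k^0.68 = 0.20 / (0.028 + 0.046) = 0.20 / 0.074 = 2.7027
k* = 2.7027^(1/0.68) ≈ 4.3152

k* = 4.32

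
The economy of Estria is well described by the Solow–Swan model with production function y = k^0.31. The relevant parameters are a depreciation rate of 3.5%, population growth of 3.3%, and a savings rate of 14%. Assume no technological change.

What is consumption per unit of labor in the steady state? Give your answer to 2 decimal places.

c* = 1.19

Steady state requires s·f(k) = (n + δ)·k, i.e. s·k^α = (n + δ)·k.
Rearranging, k^(1−α) = s / (n + δ).
k^0.69 = 0.14 / (0.033 + 0.035) = 0.14 / 0.068 = 2.0588
k* = 2.0588^(1/0.69) ≈ 2.8478
y* = (k*)^α = 2.8478^0.31 ≈ 1.3832
c* = (1 − s)·y* = (1 − 0.14) × 1.3832 ≈ 1.1896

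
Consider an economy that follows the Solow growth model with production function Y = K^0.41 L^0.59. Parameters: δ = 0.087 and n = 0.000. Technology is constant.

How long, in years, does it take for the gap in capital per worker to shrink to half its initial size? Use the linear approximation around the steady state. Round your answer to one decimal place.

Near the steady state the convergence rate is λ = (1 − α)(n + δ).
λ = (1 − 0.41) × 0.087 = 0.59 × 0.087 = 0.05133
Half-life = ln 2 / λ = 0.6931 / 0.05133 ≈ 13.50 years

t_½ ≈ 13.5 years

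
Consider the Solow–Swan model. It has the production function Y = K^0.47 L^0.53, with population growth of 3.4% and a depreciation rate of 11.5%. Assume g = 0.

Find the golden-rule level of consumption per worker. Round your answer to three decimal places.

At the golden rule, f'(k) = n + δ, so α·k^(α−1) = n + δ and k_gold = (α/(n + δ))^(1/(1−α)).
k_gold = (0.47/0.149)^(1/0.53) = 3.1544^1.8868 ≈ 8.7369
c_gold = f(k_gold) − (n + δ)·k_gold = 2.7697 − 0.149×8.7369 ≈ 1.4679

c_gold ≈ 1.468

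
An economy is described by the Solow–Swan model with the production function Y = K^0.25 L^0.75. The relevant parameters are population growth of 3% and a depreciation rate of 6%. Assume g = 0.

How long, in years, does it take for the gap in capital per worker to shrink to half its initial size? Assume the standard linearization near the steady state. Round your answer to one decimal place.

about 10.3 years

Near the steady state the convergence rate is λ = (1 − α)(n + δ).
λ = (1 − 0.25) × 0.090 = 0.75 × 0.090 = 0.0675
Half-life = ln 2 / λ = 0.6931 / 0.0675 ≈ 10.27 years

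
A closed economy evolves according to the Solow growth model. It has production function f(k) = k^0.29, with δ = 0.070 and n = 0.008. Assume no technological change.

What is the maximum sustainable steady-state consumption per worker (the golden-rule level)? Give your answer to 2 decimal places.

At the golden rule, f'(k) = n + δ, so α·k^(α−1) = n + δ and k_gold = (α/(n + δ))^(1/(1−α)).
k_gold = (0.29/0.078)^(1/0.71) = 3.7179^1.4085 ≈ 6.3572
c_gold = f(k_gold) − (n + δ)·k_gold = 1.7098 − 0.078×6.3572 ≈ 1.2139

c_gold ≈ 1.21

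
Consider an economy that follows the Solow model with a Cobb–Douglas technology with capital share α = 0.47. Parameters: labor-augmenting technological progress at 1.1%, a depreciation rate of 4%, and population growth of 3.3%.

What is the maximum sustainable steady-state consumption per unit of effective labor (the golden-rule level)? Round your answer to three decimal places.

At the golden rule, f'(k) = n + g + δ, so α·k^(α−1) = n + g + δ and k_gold = (α/(n + g + δ))^(1/(1−α)).
k_gold = (0.47/0.084)^(1/0.53) = 5.5952^1.8868 ≈ 25.7619
c_gold = f(k_gold) − (n + g + δ)·k_gold = 4.6043 − 0.084×25.7619 ≈ 2.4403

c_gold ≈ 2.440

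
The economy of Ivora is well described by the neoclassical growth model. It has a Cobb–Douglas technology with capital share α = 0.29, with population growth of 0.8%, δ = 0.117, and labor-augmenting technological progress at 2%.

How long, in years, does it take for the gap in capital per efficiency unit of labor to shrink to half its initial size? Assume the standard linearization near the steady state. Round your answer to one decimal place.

Near the steady state the convergence rate is λ = (1 − α)(n + g + δ).
λ = (1 − 0.29) × 0.145 = 0.71 × 0.145 = 0.10295
Half-life = ln 2 / λ = 0.6931 / 0.10295 ≈ 6.73 years

about 6.7 years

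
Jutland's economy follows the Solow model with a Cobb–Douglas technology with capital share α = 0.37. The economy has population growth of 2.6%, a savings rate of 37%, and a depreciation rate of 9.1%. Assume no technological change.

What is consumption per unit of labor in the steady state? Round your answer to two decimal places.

Steady state requires s·f(k) = (n + δ)·k, i.e. s·k^α = (n + δ)·k.
Dividing both sides by k: k^(1−α) = s / (n + δ).
k^0.63 = 0.37 / (0.026 + 0.091) = 0.37 / 0.117 = 3.1624
k* = 3.1624^(1/0.63) ≈ 6.2184
y* = (k*)^α = 6.2184^0.37 ≈ 1.9664
c* = (1 − s)·y* = (1 − 0.37) × 1.9664 ≈ 1.2388

c* ≈ 1.24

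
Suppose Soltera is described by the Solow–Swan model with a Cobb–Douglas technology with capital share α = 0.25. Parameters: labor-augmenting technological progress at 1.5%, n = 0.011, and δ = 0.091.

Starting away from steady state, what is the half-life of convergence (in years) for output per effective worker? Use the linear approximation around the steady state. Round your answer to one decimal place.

Near the steady state the convergence rate is λ = (1 − α)(n + g + δ).
λ = (1 − 0.25) × 0.117 = 0.75 × 0.117 = 0.08775
Half-life = ln 2 / λ = 0.6931 / 0.08775 ≈ 7.90 years

half-life ≈ 7.9 years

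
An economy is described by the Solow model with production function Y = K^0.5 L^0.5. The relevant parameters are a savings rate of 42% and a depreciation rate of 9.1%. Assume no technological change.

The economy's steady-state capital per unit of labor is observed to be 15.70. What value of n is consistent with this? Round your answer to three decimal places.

Steady state requires s·f(k) = (n + δ)·k, i.e. s·k^α = (n + δ)·k.
So s / (n + δ) = (k*)^(1−α) = 15.70^0.5 = 3.9623.
Therefore n + δ = s / 3.9623 = 0.42 / 3.9623 = 0.1060, so n = 0.1060 − 0.091 = 0.0150.

n ≈ 0.015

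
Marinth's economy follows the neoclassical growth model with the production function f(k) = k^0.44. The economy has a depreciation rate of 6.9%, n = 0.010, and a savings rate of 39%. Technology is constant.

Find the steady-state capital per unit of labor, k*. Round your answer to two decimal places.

Steady state requires s·f(k) = (n + δ)·k, i.e. s·k^α = (n + δ)·k.
Rearranging, k^(1−α) = s / (n + δ).
k^0.56 = 0.39 / (0.010 + 0.069) = 0.39 / 0.079 = 4.9367
k* = 4.9367^(1/0.56) ≈ 17.3093

k* ≈ 17.31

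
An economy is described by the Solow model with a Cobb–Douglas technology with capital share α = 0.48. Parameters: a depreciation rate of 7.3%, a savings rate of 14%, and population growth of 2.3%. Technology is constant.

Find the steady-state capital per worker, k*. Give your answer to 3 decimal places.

Steady state requires s·f(k) = (n + δ)·k, i.e. s·k^α = (n + δ)·k.
Dividing both sides by k: k^(1−α) = s / (n + δ).
k^0.52 = 0.14 / (0.023 + 0.073) = 0.14 / 0.096 = 1.4583
k* = 1.4583^(1/0.52) ≈ 2.0658

k* ≈ 2.066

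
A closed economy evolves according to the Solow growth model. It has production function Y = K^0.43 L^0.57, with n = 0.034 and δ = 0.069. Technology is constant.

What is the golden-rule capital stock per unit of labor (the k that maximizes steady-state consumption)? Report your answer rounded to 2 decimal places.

k_gold ≈ 12.27

The golden rule sets f'(k) = n + δ, i.e. α·k^(α−1) = n + δ.
So k^(1−α) = α / (n + δ) = 0.43 / 0.103 = 4.1748.
k_gold = 4.1748^(1/0.57) ≈ 12.2697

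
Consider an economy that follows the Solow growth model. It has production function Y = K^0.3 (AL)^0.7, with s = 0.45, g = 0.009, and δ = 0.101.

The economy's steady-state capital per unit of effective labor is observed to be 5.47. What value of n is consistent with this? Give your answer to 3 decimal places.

n ≈ 0.027

In steady state, investment equals break-even investment: s·k^α = (n + g + δ)·k.
So s / (n + g + δ) = (k*)^(1−α) = 5.47^0.7 = 3.2854.
Therefore n + g + δ = s / 3.2854 = 0.45 / 3.2854 = 0.1370, so n = 0.1370 − 0.110 = 0.0270.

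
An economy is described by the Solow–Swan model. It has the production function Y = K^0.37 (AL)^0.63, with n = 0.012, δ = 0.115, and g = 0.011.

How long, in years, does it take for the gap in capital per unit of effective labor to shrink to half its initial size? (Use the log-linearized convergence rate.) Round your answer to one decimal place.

t_½ ≈ 8.0 years

Near the steady state the convergence rate is λ = (1 − α)(n + g + δ).
λ = (1 − 0.37) × 0.138 = 0.63 × 0.138 = 0.08694
Half-life = ln 2 / λ = 0.6931 / 0.08694 ≈ 7.97 years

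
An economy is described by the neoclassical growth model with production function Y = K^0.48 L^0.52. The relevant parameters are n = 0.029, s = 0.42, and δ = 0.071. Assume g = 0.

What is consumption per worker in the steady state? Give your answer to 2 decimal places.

c* ≈ 2.18

At the steady state, Δk = 0, so s·k^α = (n + δ)·k.
Dividing both sides by k: k^(1−α) = s / (n + δ).
k^0.52 = 0.42 / (0.029 + 0.071) = 0.42 / 0.100 = 4.2000
k* = 4.2000^(1/0.52) ≈ 15.7963
y* = (k*)^α = 15.7963^0.48 ≈ 3.7610
c* = (1 − s)·y* = (1 − 0.42) × 3.7610 ≈ 2.1814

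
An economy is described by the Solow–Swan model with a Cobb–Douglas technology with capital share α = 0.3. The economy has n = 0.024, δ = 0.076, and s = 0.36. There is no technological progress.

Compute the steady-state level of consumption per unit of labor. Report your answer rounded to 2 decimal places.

At the steady state, Δk = 0, so s·k^α = (n + δ)·k.
Dividing both sides by k: k^(1−α) = s / (n + δ).
k^0.7 = 0.36 / (0.024 + 0.076) = 0.36 / 0.100 = 3.6000
k* = 3.6000^(1/0.7) ≈ 6.2333
y* = (k*)^α = 6.2333^0.3 ≈ 1.7315
c* = (1 − s)·y* = (1 − 0.36) × 1.7315 ≈ 1.1082

c* = 1.11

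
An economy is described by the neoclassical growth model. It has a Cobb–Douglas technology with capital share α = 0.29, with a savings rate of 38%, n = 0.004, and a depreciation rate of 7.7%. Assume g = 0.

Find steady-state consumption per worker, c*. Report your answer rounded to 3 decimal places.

c* ≈ 1.166

In steady state, investment equals break-even investment: s·k^α = (n + δ)·k.
Dividing both sides by k: k^(1−α) = s / (n + δ).
k^0.71 = 0.38 / (0.004 + 0.077) = 0.38 / 0.081 = 4.6914
k* = 4.6914^(1/0.71) ≈ 8.8206
y* = (k*)^α = 8.8206^0.29 ≈ 1.8802
c* = (1 − s)·y* = (1 − 0.38) × 1.8802 ≈ 1.1657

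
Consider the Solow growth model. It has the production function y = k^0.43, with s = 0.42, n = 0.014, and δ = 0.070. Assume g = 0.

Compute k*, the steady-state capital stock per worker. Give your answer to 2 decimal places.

k* ≈ 16.84

Steady state requires s·f(k) = (n + δ)·k, i.e. s·k^α = (n + δ)·k.
Rearranging, k^(1−α) = s / (n + δ).
k^0.57 = 0.42 / (0.014 + 0.070) = 0.42 / 0.084 = 5.0000
k* = 5.0000^(1/0.57) ≈ 16.8369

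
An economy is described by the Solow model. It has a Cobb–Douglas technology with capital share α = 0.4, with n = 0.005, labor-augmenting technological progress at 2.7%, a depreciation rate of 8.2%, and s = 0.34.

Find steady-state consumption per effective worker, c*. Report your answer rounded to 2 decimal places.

In steady state, investment equals break-even investment: s·k^α = (n + g + δ)·k.
Rearranging, k^(1−α) = s / (n + g + δ).
k^0.6 = 0.34 / (0.005 + 0.027 + 0.082) = 0.34 / 0.114 = 2.9825
k* = 2.9825^(1/0.6) ≈ 6.1797
y* = (k*)^α = 6.1797^0.4 ≈ 2.0720
c* = (1 − s)·y* = (1 − 0.34) × 2.0720 ≈ 1.3675

c* = 1.37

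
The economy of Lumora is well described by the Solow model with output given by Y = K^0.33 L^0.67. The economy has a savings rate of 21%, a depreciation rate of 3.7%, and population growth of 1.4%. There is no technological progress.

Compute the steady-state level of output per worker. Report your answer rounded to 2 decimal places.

y* = 2.01

Steady state requires s·f(k) = (n + δ)·k, i.e. s·k^α = (n + δ)·k.
Dividing both sides by k: k^(1−α) = s / (n + δ).
k^0.67 = 0.21 / (0.014 + 0.037) = 0.21 / 0.051 = 4.1176
k* = 4.1176^(1/0.67) ≈ 8.2676
y* = (k*)^α = 8.2676^0.33 ≈ 2.0079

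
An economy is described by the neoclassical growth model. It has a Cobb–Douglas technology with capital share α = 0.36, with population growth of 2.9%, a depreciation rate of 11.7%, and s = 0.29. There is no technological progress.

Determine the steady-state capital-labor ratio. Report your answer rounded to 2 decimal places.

In steady state, investment equals break-even investment: s·k^α = (n + δ)·k.
Rearranging, k^(1−α) = s / (n + δ).
k^0.64 = 0.29 / (0.029 + 0.117) = 0.29 / 0.146 = 1.9863
k* = 1.9863^(1/0.64) ≈ 2.9221

k* ≈ 2.92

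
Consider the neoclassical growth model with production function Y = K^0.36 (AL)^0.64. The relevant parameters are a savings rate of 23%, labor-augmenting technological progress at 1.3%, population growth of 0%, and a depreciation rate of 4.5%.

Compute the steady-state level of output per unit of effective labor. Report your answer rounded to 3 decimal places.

Steady state requires s·f(k) = (n + g + δ)·k, i.e. s·k^α = (n + g + δ)·k.
Dividing both sides by k: k^(1−α) = s / (n + g + δ).
k^0.64 = 0.23 / (0.000 + 0.013 + 0.045) = 0.23 / 0.058 = 3.9655
k* = 3.9655^(1/0.64) ≈ 8.6068
y* = (k*)^α = 8.6068^0.36 ≈ 2.1704

y* ≈ 2.170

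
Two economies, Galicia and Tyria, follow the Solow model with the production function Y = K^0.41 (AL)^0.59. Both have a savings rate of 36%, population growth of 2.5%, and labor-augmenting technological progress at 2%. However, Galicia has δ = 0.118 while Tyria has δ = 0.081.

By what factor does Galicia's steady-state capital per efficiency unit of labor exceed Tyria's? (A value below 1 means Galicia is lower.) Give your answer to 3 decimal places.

Steady-state k* = [s/(n + g + δ)]^(1/(1−α)), so the ratio is [ (s_G/(n + g + δ)_G) / (s_T/(n + g + δ)_T) ]^1.6949.
s_G/(n + g + δ)_G = 0.36/0.163 = 2.2086; s_T/(n + g + δ)_T = 0.36/0.126 = 2.8571.
Ratio = (2.2086/2.8571)^1.6949 = 0.7730^1.6949 ≈ 0.6464

k*_G / k*_T ≈ 0.646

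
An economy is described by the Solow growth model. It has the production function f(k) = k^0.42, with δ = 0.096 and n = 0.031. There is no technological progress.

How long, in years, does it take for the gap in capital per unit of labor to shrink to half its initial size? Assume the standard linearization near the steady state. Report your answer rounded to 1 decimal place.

Near the steady state the convergence rate is λ = (1 − α)(n + δ).
λ = (1 − 0.42) × 0.127 = 0.58 × 0.127 = 0.07366
Half-life = ln 2 / λ = 0.6931 / 0.07366 ≈ 9.41 years

about 9.4 years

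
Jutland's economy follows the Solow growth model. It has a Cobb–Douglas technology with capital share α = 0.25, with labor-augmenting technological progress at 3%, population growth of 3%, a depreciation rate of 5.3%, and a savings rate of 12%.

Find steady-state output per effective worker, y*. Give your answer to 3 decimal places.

y* ≈ 1.020

At the steady state, Δk = 0, so s·k^α = (n + g + δ)·k.
Dividing both sides by k: k^(1−α) = s / (n + g + δ).
k^0.75 = 0.12 / (0.030 + 0.030 + 0.053) = 0.12 / 0.113 = 1.0619
k* = 1.0619^(1/0.75) ≈ 1.0834
y* = (k*)^α = 1.0834^0.25 ≈ 1.0202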